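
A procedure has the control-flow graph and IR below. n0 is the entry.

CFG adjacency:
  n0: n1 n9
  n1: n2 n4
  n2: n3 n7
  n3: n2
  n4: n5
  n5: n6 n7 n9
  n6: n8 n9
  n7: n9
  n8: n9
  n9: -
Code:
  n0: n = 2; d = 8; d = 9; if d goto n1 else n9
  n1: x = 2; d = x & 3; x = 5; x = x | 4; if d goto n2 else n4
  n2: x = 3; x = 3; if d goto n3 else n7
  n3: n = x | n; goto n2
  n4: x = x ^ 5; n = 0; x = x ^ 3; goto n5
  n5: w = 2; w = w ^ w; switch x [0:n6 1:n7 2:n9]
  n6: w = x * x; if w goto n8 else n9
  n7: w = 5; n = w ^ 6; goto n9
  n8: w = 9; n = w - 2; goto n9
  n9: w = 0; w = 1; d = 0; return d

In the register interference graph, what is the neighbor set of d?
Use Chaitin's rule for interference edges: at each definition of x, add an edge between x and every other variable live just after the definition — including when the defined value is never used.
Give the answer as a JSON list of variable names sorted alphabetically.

Answer: ["n", "x"]

Working:
Block summaries:
  n0: {d,n} / ∅
  n1: {d,x} / ∅
  n2: {x} / {d}
  n3: {n} / {n,x}
  n4: {n,x} / {x}
  n5: {w} / {x}
  n6: {w} / {x}
  n7: {n,w} / ∅
  n8: {n,w} / ∅
  n9: {d,w} / ∅

Live sets:
  n0: in=∅ out={n}
  n1: in={n} out={d,n,x}
  n2: in={d,n} out={d,n,x}
  n3: in={d,n,x} out={d,n}
  n4: in={x} out={x}
  n5: in={x} out={x}
  n6: in={x} out=∅
  n7: in=∅ out=∅
  n8: in=∅ out=∅
  n9: in=∅ out=∅

Interfere edges:
  d: {n,x}
  n: {d,x}
  w: {x}
  x: {d,n,w}

N(d) = ["n", "x"]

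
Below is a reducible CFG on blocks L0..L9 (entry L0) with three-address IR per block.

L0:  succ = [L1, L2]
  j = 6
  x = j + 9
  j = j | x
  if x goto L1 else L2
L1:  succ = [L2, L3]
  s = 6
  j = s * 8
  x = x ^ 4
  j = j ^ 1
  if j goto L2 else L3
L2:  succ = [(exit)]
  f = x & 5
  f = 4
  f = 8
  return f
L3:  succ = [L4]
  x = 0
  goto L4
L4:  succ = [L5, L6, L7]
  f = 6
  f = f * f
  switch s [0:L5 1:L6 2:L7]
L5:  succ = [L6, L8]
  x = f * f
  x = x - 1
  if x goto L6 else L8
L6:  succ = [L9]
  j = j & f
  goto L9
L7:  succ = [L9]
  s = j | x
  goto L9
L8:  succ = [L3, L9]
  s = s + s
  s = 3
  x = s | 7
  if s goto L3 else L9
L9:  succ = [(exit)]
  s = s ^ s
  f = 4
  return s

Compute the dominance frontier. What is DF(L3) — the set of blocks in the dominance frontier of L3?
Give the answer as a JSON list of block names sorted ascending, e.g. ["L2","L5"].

Answer: ["L3"]

Derivation:
idom tree: L1←L0 L2←L0 L3←L1 L4←L3 L5←L4 L6←L4 L7←L4 L8←L5 L9←L4
Dom∩ at merges:
  L2: preds {L0,L1}: {L0} ∩ {L0,L1} = {L0}; idom=L0
  L3: preds {L1,L8}: {L0,L1} ∩ {L0,L1,L3,L4,L5,L8} = {L0,L1}; idom=L1
  L6: preds {L4,L5}: {L0,L1,L3,L4} ∩ {L0,L1,L3,L4,L5} = {L0,L1,L3,L4}; idom=L4
  L9: preds {L6,L7,L8}: {L0,L1,L3,L4,L6} ∩ {L0,L1,L3,L4,L7} ∩ {L0,L1,L3,L4,L5,L8} = {L0,L1,L3,L4}; idom=L4

DF derivation:
  L2←L0: walk · to L0
  L2←L1: walk L1 to L0
  L3←L1: walk · to L1
  L3←L8: walk L8→L5→L4→L3 to L1
  L6←L4: walk · to L4
  L6←L5: walk L5 to L4
  L9←L6: walk L6 to L4
  L9←L7: walk L7 to L4
  L9←L8: walk L8→L5 to L4
  DF(L0)=∅
  DF(L1)={L2}
  DF(L2)=∅
  DF(L3)={L3}
  DF(L4)={L3}
  DF(L5)={L3,L6,L9}
  DF(L6)={L9}
  DF(L7)={L9}
  DF(L8)={L3,L9}
  DF(L9)=∅

DF(L3) = ["L3"]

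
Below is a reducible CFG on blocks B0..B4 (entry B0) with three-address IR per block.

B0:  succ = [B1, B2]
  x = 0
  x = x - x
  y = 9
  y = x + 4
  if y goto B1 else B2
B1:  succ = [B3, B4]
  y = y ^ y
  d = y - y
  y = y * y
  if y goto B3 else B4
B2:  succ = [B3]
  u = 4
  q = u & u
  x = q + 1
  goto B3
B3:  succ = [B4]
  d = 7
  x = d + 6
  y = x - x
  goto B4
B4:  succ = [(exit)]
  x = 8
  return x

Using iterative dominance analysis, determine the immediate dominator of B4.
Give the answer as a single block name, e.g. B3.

idom tree: B1←B0 B2←B0 B3←B0 B4←B0
Dom∩ at merges:
  B3: preds {B1,B2}: {B0,B1} ∩ {B0,B2} = {B0}; idom=B0
  B4: preds {B1,B3}: {B0,B1} ∩ {B0,B3} = {B0}; idom=B0

idom(B4) = B0

Answer: B0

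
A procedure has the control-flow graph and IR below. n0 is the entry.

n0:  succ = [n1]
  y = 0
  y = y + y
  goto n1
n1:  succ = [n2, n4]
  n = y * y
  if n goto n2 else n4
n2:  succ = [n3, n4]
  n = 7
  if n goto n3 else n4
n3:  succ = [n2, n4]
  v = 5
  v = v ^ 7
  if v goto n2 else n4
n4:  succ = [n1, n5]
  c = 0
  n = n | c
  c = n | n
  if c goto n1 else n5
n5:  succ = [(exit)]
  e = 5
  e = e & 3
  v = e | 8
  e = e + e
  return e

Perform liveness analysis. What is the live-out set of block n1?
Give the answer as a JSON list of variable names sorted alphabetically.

Answer: ["n", "y"]

Working:
def/use:
  n0: {y} / ∅
  n1: {n} / {y}
  n2: {n} / ∅
  n3: {v} / ∅
  n4: {c,n} / {n}
  n5: {e,v} / ∅

Backward fixpoint:
  n0 li=∅ lo={y}
  n1 li={y} lo={n,y}
  n2 li={y} lo={n,y}
  n3 li={n,y} lo={n,y}
  n4 li={n,y} lo={y}
  n5 li=∅ lo=∅

live-out(n1) = ["n", "y"]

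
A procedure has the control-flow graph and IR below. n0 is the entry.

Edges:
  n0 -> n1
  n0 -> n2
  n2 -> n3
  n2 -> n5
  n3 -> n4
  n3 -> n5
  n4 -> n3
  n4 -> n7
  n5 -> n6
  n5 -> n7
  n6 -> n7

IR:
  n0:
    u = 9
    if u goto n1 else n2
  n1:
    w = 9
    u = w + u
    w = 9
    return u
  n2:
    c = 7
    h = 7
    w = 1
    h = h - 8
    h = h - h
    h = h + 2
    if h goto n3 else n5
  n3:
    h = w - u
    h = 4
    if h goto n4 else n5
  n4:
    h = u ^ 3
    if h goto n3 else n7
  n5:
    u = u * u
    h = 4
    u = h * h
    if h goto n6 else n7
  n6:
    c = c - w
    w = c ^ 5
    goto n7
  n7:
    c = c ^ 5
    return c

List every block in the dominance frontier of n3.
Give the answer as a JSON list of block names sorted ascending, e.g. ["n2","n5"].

idom tree: n1←n0 n2←n0 n3←n2 n4←n3 n5←n2 n6←n5 n7←n2
Join-block Dom:
  n3: preds {n2,n4}: {n0,n2} ∩ {n0,n2,n3,n4} = {n0,n2}; idom=n2
  n5: preds {n2,n3}: {n0,n2} ∩ {n0,n2,n3} = {n0,n2}; idom=n2
  n7: preds {n4,n5,n6}: {n0,n2,n3,n4} ∩ {n0,n2,n5} ∩ {n0,n2,n5,n6} = {n0,n2}; idom=n2

DF derivation:
  join n3 pred n2: · stop@n2
  join n3 pred n4: n4→n3 stop@n2
  join n5 pred n2: · stop@n2
  join n5 pred n3: n3 stop@n2
  join n7 pred n4: n4→n3 stop@n2
  join n7 pred n5: n5 stop@n2
  join n7 pred n6: n6→n5 stop@n2
  DF(n0)=∅
  DF(n1)=∅
  DF(n2)=∅
  DF(n3)={n3,n5,n7}
  DF(n4)={n3,n7}
  DF(n5)={n7}
  DF(n6)={n7}
  DF(n7)=∅

DF(n3) = ["n3", "n5", "n7"]

Answer: ["n3", "n5", "n7"]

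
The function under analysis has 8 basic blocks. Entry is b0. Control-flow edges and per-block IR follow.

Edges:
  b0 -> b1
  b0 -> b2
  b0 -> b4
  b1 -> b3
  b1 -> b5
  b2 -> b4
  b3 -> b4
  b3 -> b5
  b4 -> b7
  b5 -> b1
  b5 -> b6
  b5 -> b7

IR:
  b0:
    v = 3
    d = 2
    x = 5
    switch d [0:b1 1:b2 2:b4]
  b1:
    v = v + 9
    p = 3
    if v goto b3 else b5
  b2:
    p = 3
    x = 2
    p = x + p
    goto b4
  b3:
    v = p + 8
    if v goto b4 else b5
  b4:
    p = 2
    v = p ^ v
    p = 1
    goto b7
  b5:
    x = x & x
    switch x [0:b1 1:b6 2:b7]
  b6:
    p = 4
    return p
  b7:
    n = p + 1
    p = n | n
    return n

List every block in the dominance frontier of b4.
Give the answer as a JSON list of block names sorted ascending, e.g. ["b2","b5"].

idom tree: b1←b0 b2←b0 b3←b1 b4←b0 b5←b1 b6←b5 b7←b0
Dom at joins:
  b1: preds {b0,b5}: {b0} ∩ {b0,b1,b5} = {b0}; idom=b0
  b4: preds {b0,b2,b3}: {b0} ∩ {b0,b2} ∩ {b0,b1,b3} = {b0}; idom=b0
  b5: preds {b1,b3}: {b0,b1} ∩ {b0,b1,b3} = {b0,b1}; idom=b1
  b7: preds {b4,b5}: {b0,b4} ∩ {b0,b1,b5} = {b0}; idom=b0

Frontier:
  b1←b0: walk · to b0
  b1←b5: walk b5→b1 to b0
  b4←b0: walk · to b0
  b4←b2: walk b2 to b0
  b4←b3: walk b3→b1 to b0
  b5←b1: walk · to b1
  b5←b3: walk b3 to b1
  b7←b4: walk b4 to b0
  b7←b5: walk b5→b1 to b0
  b0 → ∅
  b1 → {b1,b4,b7}
  b2 → {b4}
  b3 → {b4,b5}
  b4 → {b7}
  b5 → {b1,b7}
  b6 → ∅
  b7 → ∅

DF(b4) = ["b7"]

Answer: ["b7"]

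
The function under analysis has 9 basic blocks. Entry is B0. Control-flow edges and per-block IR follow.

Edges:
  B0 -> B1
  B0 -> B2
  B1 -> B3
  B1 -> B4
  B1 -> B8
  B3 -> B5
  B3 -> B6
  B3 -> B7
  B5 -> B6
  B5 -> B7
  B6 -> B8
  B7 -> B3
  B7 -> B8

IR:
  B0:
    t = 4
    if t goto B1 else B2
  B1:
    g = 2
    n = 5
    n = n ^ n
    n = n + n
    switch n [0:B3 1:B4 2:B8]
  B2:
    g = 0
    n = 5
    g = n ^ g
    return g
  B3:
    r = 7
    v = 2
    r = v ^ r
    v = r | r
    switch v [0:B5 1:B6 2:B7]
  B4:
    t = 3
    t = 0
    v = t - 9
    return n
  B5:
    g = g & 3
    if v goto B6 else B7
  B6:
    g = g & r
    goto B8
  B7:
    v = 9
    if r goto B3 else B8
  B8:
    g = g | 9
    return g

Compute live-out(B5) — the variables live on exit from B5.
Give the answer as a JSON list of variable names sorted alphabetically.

Answer: ["g", "r"]

Analysis:
def/use:
  B0: {t} / ∅
  B1: {g,n} / ∅
  B2: {g,n} / ∅
  B3: {r,v} / ∅
  B4: {t,v} / {n}
  B5: {g} / {g,v}
  B6: {g} / {g,r}
  B7: {v} / {r}
  B8: {g} / {g}

Liveness:
  live B0: ∅→∅
  live B1: ∅→{g,n}
  live B2: ∅→∅
  live B3: {g}→{g,r,v}
  live B4: {n}→∅
  live B5: {g,r,v}→{g,r}
  live B6: {g,r}→{g}
  live B7: {g,r}→{g}
  live B8: {g}→∅

live-out(B5) = ["g", "r"]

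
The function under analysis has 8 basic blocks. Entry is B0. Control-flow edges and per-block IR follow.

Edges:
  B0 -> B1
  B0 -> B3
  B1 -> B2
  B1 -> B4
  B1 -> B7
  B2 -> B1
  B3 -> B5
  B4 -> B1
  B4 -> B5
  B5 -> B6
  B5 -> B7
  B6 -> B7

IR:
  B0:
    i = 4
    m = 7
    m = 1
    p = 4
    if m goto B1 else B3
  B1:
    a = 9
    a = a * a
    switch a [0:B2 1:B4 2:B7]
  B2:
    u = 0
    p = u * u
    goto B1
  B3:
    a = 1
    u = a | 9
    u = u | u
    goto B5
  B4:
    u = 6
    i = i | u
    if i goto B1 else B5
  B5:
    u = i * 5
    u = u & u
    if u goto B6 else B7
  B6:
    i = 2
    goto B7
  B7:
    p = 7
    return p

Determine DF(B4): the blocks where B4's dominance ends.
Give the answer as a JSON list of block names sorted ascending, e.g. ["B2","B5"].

Answer: ["B1", "B5"]

Working:
idom tree: B1←B0 B2←B1 B3←B0 B4←B1 B5←B0 B6←B5 B7←B0
Dom∩ at merges:
  B1: preds {B0,B2,B4}: {B0} ∩ {B0,B1,B2} ∩ {B0,B1,B4} = {B0}; idom=B0
  B5: preds {B3,B4}: {B0,B3} ∩ {B0,B1,B4} = {B0}; idom=B0
  B7: preds {B1,B5,B6}: {B0,B1} ∩ {B0,B5} ∩ {B0,B5,B6} = {B0}; idom=B0

Frontier:
  B1←B0: walk · to B0
  B1←B2: walk B2→B1 to B0
  B1←B4: walk B4→B1 to B0
  B5←B3: walk B3 to B0
  B5←B4: walk B4→B1 to B0
  B7←B1: walk B1 to B0
  B7←B5: walk B5 to B0
  B7←B6: walk B6→B5 to B0
  B0: DF=∅
  B1: DF={B1,B5,B7}
  B2: DF={B1}
  B3: DF={B5}
  B4: DF={B1,B5}
  B5: DF={B7}
  B6: DF={B7}
  B7: DF=∅

DF(B4) = ["B1", "B5"]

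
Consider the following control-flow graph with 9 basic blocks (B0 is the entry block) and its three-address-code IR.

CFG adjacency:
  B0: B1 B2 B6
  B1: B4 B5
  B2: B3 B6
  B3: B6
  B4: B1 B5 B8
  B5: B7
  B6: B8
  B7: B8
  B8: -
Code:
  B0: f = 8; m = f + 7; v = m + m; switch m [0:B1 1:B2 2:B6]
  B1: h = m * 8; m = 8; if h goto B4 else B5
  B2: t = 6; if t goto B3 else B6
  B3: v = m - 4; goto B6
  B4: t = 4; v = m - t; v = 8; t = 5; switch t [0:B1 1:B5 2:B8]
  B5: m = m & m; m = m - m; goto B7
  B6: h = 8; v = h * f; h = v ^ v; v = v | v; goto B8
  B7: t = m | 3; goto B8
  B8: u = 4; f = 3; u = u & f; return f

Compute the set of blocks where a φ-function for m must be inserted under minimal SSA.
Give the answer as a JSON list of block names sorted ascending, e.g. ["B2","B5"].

Answer: ["B1", "B8"]

Analysis:
idom tree: B1←B0 B2←B0 B3←B2 B4←B1 B5←B1 B6←B0 B7←B5 B8←B0
Dom∩ at merges:
  B1: preds {B0,B4}: {B0} ∩ {B0,B1,B4} = {B0}; idom=B0
  B5: preds {B1,B4}: {B0,B1} ∩ {B0,B1,B4} = {B0,B1}; idom=B1
  B6: preds {B0,B2,B3}: {B0} ∩ {B0,B2} ∩ {B0,B2,B3} = {B0}; idom=B0
  B8: preds {B4,B6,B7}: {B0,B1,B4} ∩ {B0,B6} ∩ {B0,B1,B5,B7} = {B0}; idom=B0

DF walk-up:
  B1←B0: walk · to B0
  B1←B4: walk B4→B1 to B0
  B5←B1: walk · to B1
  B5←B4: walk B4 to B1
  B6←B0: walk · to B0
  B6←B2: walk B2 to B0
  B6←B3: walk B3→B2 to B0
  B8←B4: walk B4→B1 to B0
  B8←B6: walk B6 to B0
  B8←B7: walk B7→B5→B1 to B0
  B0: DF=∅
  B1: DF={B1,B8}
  B2: DF={B6}
  B3: DF={B6}
  B4: DF={B1,B5,B8}
  B5: DF={B8}
  B6: DF={B8}
  B7: DF={B8}
  B8: DF=∅

φ for m: defs {B0,B1,B5}
  DF⁺ = {B1,B8}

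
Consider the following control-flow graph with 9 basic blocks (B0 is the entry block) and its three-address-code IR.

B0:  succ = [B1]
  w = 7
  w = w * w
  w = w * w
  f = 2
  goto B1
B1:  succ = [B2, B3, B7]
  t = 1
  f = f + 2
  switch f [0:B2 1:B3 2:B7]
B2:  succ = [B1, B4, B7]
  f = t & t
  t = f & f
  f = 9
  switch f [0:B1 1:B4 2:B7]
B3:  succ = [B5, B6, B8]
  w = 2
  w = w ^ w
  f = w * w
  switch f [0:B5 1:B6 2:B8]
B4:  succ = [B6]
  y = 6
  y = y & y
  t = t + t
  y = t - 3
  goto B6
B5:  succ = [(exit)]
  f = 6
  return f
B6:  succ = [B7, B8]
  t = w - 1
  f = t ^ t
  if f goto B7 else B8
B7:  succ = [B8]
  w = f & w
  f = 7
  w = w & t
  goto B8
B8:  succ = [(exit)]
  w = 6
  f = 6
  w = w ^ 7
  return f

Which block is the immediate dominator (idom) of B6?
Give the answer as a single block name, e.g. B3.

idom tree: B1←B0 B2←B1 B3←B1 B4←B2 B5←B3 B6←B1 B7←B1 B8←B1
Dom at joins:
  B1: preds {B0,B2}: {B0} ∩ {B0,B1,B2} = {B0}; idom=B0
  B6: preds {B3,B4}: {B0,B1,B3} ∩ {B0,B1,B2,B4} = {B0,B1}; idom=B1
  B7: preds {B1,B2,B6}: {B0,B1} ∩ {B0,B1,B2} ∩ {B0,B1,B6} = {B0,B1}; idom=B1
  B8: preds {B3,B6,B7}: {B0,B1,B3} ∩ {B0,B1,B6} ∩ {B0,B1,B7} = {B0,B1}; idom=B1

idom(B6) = B1

Answer: B1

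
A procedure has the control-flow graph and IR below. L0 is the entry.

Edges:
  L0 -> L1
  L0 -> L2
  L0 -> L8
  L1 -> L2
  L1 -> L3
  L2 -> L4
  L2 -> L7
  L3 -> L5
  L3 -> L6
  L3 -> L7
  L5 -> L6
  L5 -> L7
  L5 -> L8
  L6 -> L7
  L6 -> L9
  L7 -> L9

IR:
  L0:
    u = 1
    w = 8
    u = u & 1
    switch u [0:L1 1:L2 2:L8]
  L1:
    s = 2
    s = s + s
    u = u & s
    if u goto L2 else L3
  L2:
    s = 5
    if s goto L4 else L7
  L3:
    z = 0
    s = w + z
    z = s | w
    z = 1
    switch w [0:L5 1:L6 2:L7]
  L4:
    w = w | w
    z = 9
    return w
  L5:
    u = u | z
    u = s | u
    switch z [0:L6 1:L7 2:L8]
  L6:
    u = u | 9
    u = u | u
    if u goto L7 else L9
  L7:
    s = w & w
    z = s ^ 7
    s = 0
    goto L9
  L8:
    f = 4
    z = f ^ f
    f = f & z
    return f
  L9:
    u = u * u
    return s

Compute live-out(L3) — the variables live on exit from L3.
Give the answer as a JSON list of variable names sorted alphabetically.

Block summaries:
  L0: {u,w} / ∅
  L1: {s,u} / {u}
  L2: {s} / ∅
  L3: {s,z} / {w}
  L4: {w,z} / {w}
  L5: {u} / {s,u,z}
  L6: {u} / {u}
  L7: {s,z} / {w}
  L8: {f,z} / ∅
  L9: {u} / {s,u}

Liveness:
  live L0: ∅→{u,w}
  live L1: {u,w}→{u,w}
  live L2: {u,w}→{u,w}
  live L3: {u,w}→{s,u,w,z}
  live L4: {w}→∅
  live L5: {s,u,w,z}→{s,u,w}
  live L6: {s,u,w}→{s,u,w}
  live L7: {u,w}→{s,u}
  live L8: ∅→∅
  live L9: {s,u}→∅

live-out(L3) = ["s", "u", "w", "z"]

Answer: ["s", "u", "w", "z"]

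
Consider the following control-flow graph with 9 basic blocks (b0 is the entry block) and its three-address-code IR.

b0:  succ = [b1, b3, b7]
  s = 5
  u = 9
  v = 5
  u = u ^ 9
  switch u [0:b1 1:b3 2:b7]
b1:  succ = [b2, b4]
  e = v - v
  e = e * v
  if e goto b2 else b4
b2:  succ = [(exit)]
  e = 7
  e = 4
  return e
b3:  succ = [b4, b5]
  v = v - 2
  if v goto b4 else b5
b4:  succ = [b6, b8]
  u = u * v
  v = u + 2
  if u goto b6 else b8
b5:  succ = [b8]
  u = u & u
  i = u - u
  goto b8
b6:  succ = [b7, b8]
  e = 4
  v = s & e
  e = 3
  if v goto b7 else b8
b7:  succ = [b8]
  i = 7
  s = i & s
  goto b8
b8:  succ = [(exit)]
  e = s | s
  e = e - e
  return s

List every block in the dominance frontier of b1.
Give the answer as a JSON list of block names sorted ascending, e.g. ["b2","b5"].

idom tree: b1←b0 b2←b1 b3←b0 b4←b0 b5←b3 b6←b4 b7←b0 b8←b0
Join-block Dom:
  b4: preds {b1,b3}: {b0,b1} ∩ {b0,b3} = {b0}; idom=b0
  b7: preds {b0,b6}: {b0} ∩ {b0,b4,b6} = {b0}; idom=b0
  b8: preds {b4,b5,b6,b7}: {b0,b4} ∩ {b0,b3,b5} ∩ {b0,b4,b6} ∩ {b0,b7} = {b0}; idom=b0

Frontier:
  join b4 pred b1: b1 stop@b0
  join b4 pred b3: b3 stop@b0
  join b7 pred b0: · stop@b0
  join b7 pred b6: b6→b4 stop@b0
  join b8 pred b4: b4 stop@b0
  join b8 pred b5: b5→b3 stop@b0
  join b8 pred b6: b6→b4 stop@b0
  join b8 pred b7: b7 stop@b0
  b0: DF=∅
  b1: DF={b4}
  b2: DF=∅
  b3: DF={b4,b8}
  b4: DF={b7,b8}
  b5: DF={b8}
  b6: DF={b7,b8}
  b7: DF={b8}
  b8: DF=∅

DF(b1) = ["b4"]

Answer: ["b4"]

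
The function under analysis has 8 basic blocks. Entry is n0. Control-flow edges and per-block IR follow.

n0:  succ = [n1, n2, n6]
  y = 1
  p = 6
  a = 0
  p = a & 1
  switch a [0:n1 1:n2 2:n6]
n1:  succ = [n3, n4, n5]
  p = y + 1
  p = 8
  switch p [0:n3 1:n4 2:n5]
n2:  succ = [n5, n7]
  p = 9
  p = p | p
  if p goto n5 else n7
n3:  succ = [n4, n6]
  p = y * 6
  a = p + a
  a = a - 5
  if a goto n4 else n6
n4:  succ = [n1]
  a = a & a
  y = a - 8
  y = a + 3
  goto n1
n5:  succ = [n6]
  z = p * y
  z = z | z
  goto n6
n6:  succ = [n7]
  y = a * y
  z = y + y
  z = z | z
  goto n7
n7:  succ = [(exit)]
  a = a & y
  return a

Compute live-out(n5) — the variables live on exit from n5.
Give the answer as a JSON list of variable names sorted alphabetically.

Block summaries:
  n0: {a,p,y} / ∅
  n1: {p} / {y}
  n2: {p} / ∅
  n3: {a,p} / {a,y}
  n4: {a,y} / {a}
  n5: {z} / {p,y}
  n6: {y,z} / {a,y}
  n7: {a} / {a,y}

Liveness:
  n0: in=∅ out={a,y}
  n1: in={a,y} out={a,p,y}
  n2: in={a,y} out={a,p,y}
  n3: in={a,y} out={a,y}
  n4: in={a} out={a,y}
  n5: in={a,p,y} out={a,y}
  n6: in={a,y} out={a,y}
  n7: in={a,y} out=∅

live-out(n5) = ["a", "y"]

Answer: ["a", "y"]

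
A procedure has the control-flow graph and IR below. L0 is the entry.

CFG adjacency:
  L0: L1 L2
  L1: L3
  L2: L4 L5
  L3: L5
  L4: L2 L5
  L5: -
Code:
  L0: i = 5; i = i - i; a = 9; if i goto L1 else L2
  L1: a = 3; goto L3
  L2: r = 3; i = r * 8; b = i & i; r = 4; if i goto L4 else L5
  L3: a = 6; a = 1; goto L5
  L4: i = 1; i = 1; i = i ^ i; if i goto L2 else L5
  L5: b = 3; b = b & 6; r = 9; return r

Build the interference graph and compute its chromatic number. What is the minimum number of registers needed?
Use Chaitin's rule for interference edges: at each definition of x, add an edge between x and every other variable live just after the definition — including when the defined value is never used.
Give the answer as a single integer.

Block summaries:
  L0: {a,i} / ∅
  L1: {a} / ∅
  L2: {b,i,r} / ∅
  L3: {a} / ∅
  L4: {i} / ∅
  L5: {b,r} / ∅

Liveness:
  L0: in=∅ out=∅
  L1: in=∅ out=∅
  L2: in=∅ out=∅
  L3: in=∅ out=∅
  L4: in=∅ out=∅
  L5: in=∅ out=∅

Conflict graph:
  a — {i}
  b — {i}
  i — {a,b,r}
  r — {i}

Registers:
  {a,i} pairwise interfere (2-clique) ⇒ χ ≥ 2
  assign a→R1 b→R1 i→R0 r→R1 — no edge inside a register ⇒ χ ≤ 2
  χ = 2

Answer: 2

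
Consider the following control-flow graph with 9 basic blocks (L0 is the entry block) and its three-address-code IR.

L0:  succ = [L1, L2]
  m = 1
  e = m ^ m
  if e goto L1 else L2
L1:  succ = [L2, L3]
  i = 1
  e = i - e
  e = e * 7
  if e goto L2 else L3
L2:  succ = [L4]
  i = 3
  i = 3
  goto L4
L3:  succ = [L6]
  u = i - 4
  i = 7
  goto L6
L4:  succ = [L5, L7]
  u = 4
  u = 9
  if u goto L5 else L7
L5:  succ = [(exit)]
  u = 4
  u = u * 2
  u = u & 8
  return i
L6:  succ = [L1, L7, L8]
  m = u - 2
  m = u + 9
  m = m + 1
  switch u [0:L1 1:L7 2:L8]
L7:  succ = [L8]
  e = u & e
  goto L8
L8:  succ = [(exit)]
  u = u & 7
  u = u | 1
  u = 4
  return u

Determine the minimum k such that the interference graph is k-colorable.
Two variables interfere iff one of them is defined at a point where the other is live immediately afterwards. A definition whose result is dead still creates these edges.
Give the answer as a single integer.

Answer: 3

Analysis:
Per-block:
  L0 def {e,m} use ∅
  L1 def {e,i} use {e}
  L2 def {i} use ∅
  L3 def {i,u} use {i}
  L4 def {u} use ∅
  L5 def {u} use {i}
  L6 def {m} use {u}
  L7 def {e} use {e,u}
  L8 def {u} use {u}

Liveness:
  live L0: ∅→{e}
  live L1: {e}→{e,i}
  live L2: {e}→{e,i}
  live L3: {e,i}→{e,u}
  live L4: {e,i}→{e,i,u}
  live L5: {i}→∅
  live L6: {e,u}→{e,u}
  live L7: {e,u}→{u}
  live L8: {u}→∅

Interference:
  e — {i,m,u}
  i — {e,u}
  m — {e,u}
  u — {e,i,m}

Registers:
  clique {e,i,u} ⇒ need ≥ 3
  3-colouring: R0={e}  R1={u}  R2={i,m}
  χ = 3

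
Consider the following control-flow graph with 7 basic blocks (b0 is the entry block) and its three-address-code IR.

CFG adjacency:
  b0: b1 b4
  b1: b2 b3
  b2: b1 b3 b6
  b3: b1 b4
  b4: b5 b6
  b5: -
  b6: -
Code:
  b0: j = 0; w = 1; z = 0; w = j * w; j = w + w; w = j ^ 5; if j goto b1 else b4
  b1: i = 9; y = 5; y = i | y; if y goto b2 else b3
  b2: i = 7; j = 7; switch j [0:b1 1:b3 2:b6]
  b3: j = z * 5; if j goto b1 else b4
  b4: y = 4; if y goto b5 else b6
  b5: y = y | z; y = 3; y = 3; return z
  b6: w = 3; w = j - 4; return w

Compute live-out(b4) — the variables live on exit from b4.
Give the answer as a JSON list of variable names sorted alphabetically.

Block summaries:
  b0: def={j,w,z} ue=∅
  b1: def={i,y} ue=∅
  b2: def={i,j} ue=∅
  b3: def={j} ue={z}
  b4: def={y} ue=∅
  b5: def={y} ue={y,z}
  b6: def={w} ue={j}

Backward fixpoint:
  live b0: ∅→{j,z}
  live b1: {z}→{z}
  live b2: {z}→{j,z}
  live b3: {z}→{j,z}
  live b4: {j,z}→{j,y,z}
  live b5: {y,z}→∅
  live b6: {j}→∅

live-out(b4) = ["j", "y", "z"]

Answer: ["j", "y", "z"]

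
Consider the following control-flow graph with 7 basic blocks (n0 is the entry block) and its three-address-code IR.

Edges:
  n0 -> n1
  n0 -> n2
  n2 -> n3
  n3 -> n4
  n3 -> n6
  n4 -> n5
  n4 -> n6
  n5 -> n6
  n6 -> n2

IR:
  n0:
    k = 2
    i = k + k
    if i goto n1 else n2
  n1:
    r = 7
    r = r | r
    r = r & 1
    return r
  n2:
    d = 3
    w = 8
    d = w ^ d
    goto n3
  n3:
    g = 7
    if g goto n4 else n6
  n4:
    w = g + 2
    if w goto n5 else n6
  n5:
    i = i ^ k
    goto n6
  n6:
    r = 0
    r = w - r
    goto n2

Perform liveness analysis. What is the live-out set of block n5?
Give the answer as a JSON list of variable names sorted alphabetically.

Block summaries:
  n0: def={i,k} ue=∅
  n1: def={r} ue=∅
  n2: def={d,w} ue=∅
  n3: def={g} ue=∅
  n4: def={w} ue={g}
  n5: def={i} ue={i,k}
  n6: def={r} ue={w}

Live sets:
  n0 li=∅ lo={i,k}
  n1 li=∅ lo=∅
  n2 li={i,k} lo={i,k,w}
  n3 li={i,k,w} lo={g,i,k,w}
  n4 li={g,i,k} lo={i,k,w}
  n5 li={i,k,w} lo={i,k,w}
  n6 li={i,k,w} lo={i,k}

live-out(n5) = ["i", "k", "w"]

Answer: ["i", "k", "w"]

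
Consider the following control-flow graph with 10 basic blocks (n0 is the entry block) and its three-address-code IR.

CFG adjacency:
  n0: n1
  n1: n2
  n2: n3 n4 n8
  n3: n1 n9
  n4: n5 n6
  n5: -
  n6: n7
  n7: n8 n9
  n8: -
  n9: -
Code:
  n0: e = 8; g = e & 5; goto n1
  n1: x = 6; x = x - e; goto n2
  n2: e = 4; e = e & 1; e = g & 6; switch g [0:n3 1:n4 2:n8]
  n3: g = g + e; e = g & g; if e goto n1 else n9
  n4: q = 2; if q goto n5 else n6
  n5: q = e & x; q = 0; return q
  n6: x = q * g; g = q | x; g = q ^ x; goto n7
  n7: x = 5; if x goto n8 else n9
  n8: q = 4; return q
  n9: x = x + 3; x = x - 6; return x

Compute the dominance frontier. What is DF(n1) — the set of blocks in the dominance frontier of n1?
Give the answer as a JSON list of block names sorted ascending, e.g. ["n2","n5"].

idom tree: n1←n0 n2←n1 n3←n2 n4←n2 n5←n4 n6←n4 n7←n6 n8←n2 n9←n2
Join-block Dom:
  n1: preds {n0,n3}: {n0} ∩ {n0,n1,n2,n3} = {n0}; idom=n0
  n8: preds {n2,n7}: {n0,n1,n2} ∩ {n0,n1,n2,n4,n6,n7} = {n0,n1,n2}; idom=n2
  n9: preds {n3,n7}: {n0,n1,n2,n3} ∩ {n0,n1,n2,n4,n6,n7} = {n0,n1,n2}; idom=n2

Frontier:
  n1←n0: walk · to n0
  n1←n3: walk n3→n2→n1 to n0
  n8←n2: walk · to n2
  n8←n7: walk n7→n6→n4 to n2
  n9←n3: walk n3 to n2
  n9←n7: walk n7→n6→n4 to n2
  n0 → ∅
  n1 → {n1}
  n2 → {n1}
  n3 → {n1,n9}
  n4 → {n8,n9}
  n5 → ∅
  n6 → {n8,n9}
  n7 → {n8,n9}
  n8 → ∅
  n9 → ∅

DF(n1) = ["n1"]

Answer: ["n1"]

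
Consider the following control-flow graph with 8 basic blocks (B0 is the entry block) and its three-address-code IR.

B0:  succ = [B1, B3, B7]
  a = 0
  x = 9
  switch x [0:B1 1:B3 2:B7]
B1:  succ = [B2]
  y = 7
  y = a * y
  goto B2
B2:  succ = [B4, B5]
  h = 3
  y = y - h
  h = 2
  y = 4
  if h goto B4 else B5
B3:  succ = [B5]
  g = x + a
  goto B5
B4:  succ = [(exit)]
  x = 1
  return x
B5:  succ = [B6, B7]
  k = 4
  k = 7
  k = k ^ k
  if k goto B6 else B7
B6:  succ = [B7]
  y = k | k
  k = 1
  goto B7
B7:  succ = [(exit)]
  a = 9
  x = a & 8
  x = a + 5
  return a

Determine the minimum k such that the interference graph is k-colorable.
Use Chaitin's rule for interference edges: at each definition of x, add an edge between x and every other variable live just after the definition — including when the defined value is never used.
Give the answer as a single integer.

Block summaries:
  B0 def {a,x} use ∅
  B1 def {y} use {a}
  B2 def {h,y} use {y}
  B3 def {g} use {a,x}
  B4 def {x} use ∅
  B5 def {k} use ∅
  B6 def {k,y} use {k}
  B7 def {a,x} use ∅

Liveness:
  B0: in=∅ out={a,x}
  B1: in={a} out={y}
  B2: in={y} out=∅
  B3: in={a,x} out=∅
  B4: in=∅ out=∅
  B5: in=∅ out={k}
  B6: in={k} out=∅
  B7: in=∅ out=∅

Interference:
  a — {x,y}
  g — ∅
  h — {y}
  k — ∅
  x — {a}
  y — {a,h}

Registers:
  {a,x} pairwise interfere (2-clique) ⇒ χ ≥ 2
  2-colouring: R0={a,g,h,k}  R1={x,y}
  χ = 2

Answer: 2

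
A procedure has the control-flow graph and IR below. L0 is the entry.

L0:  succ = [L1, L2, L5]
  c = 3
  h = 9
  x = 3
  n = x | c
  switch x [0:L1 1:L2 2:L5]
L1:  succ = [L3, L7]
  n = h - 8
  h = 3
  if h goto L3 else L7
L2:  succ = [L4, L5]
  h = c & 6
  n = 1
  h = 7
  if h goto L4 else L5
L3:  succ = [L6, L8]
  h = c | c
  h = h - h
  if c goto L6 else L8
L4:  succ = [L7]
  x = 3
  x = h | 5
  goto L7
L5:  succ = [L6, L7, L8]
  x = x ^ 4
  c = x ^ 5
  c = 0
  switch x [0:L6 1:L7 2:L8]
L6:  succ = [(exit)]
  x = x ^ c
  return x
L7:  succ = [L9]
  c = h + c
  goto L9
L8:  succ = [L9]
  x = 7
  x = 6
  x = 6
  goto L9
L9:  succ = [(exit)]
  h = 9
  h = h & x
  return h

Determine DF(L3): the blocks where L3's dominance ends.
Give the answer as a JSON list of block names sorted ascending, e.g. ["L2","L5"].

Answer: ["L6", "L8"]

Derivation:
idom tree: L1←L0 L2←L0 L3←L1 L4←L2 L5←L0 L6←L0 L7←L0 L8←L0 L9←L0
Dom at joins:
  L5: preds {L0,L2}: {L0} ∩ {L0,L2} = {L0}; idom=L0
  L6: preds {L3,L5}: {L0,L1,L3} ∩ {L0,L5} = {L0}; idom=L0
  L7: preds {L1,L4,L5}: {L0,L1} ∩ {L0,L2,L4} ∩ {L0,L5} = {L0}; idom=L0
  L8: preds {L3,L5}: {L0,L1,L3} ∩ {L0,L5} = {L0}; idom=L0
  L9: preds {L7,L8}: {L0,L7} ∩ {L0,L8} = {L0}; idom=L0

Frontier:
  L5←L0: walk · to L0
  L5←L2: walk L2 to L0
  L6←L3: walk L3→L1 to L0
  L6←L5: walk L5 to L0
  L7←L1: walk L1 to L0
  L7←L4: walk L4→L2 to L0
  L7←L5: walk L5 to L0
  L8←L3: walk L3→L1 to L0
  L8←L5: walk L5 to L0
  L9←L7: walk L7 to L0
  L9←L8: walk L8 to L0
  L0 → ∅
  L1 → {L6,L7,L8}
  L2 → {L5,L7}
  L3 → {L6,L8}
  L4 → {L7}
  L5 → {L6,L7,L8}
  L6 → ∅
  L7 → {L9}
  L8 → {L9}
  L9 → ∅

DF(L3) = ["L6", "L8"]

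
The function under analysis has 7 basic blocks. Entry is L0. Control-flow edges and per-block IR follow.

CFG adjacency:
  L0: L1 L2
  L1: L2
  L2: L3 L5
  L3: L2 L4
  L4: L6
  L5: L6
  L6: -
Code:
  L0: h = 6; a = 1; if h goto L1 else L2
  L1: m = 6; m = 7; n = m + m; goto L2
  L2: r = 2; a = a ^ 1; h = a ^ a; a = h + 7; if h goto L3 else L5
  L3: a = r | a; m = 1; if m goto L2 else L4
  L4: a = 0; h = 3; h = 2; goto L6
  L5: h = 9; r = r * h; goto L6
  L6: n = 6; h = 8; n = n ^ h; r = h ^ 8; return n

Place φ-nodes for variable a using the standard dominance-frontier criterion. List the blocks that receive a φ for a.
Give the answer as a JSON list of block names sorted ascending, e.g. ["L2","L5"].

Answer: ["L2", "L6"]

Working:
idom tree: L1←L0 L2←L0 L3←L2 L4←L3 L5←L2 L6←L2
Join-block Dom:
  L2: preds {L0,L1,L3}: {L0} ∩ {L0,L1} ∩ {L0,L2,L3} = {L0}; idom=L0
  L6: preds {L4,L5}: {L0,L2,L3,L4} ∩ {L0,L2,L5} = {L0,L2}; idom=L2

DF walk-up:
  join L2 pred L0: · stop@L0
  join L2 pred L1: L1 stop@L0
  join L2 pred L3: L3→L2 stop@L0
  join L6 pred L4: L4→L3 stop@L2
  join L6 pred L5: L5 stop@L2
  DF(L0)=∅
  DF(L1)={L2}
  DF(L2)={L2}
  DF(L3)={L2,L6}
  DF(L4)={L6}
  DF(L5)={L6}
  DF(L6)=∅

φ for a: defs {L0,L2,L3,L4}
  DF⁺ = {L2,L6}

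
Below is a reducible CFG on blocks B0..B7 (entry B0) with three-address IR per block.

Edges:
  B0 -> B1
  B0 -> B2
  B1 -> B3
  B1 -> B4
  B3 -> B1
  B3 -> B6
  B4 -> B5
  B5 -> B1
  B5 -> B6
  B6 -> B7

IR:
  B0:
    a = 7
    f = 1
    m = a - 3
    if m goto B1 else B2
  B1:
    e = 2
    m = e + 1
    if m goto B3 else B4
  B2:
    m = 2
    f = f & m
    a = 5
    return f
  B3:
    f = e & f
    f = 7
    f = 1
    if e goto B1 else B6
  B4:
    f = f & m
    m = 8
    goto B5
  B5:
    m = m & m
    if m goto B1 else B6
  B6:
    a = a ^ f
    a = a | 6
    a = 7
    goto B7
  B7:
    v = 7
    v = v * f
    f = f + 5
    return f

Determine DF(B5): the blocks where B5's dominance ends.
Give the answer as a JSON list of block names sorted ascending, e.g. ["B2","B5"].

idom tree: B1←B0 B2←B0 B3←B1 B4←B1 B5←B4 B6←B1 B7←B6
Dom∩ at merges:
  B1: preds {B0,B3,B5}: {B0} ∩ {B0,B1,B3} ∩ {B0,B1,B4,B5} = {B0}; idom=B0
  B6: preds {B3,B5}: {B0,B1,B3} ∩ {B0,B1,B4,B5} = {B0,B1}; idom=B1

DF derivation:
  join B1 pred B0: · stop@B0
  join B1 pred B3: B3→B1 stop@B0
  join B1 pred B5: B5→B4→B1 stop@B0
  join B6 pred B3: B3 stop@B1
  join B6 pred B5: B5→B4 stop@B1
  DF(B0)=∅
  DF(B1)={B1}
  DF(B2)=∅
  DF(B3)={B1,B6}
  DF(B4)={B1,B6}
  DF(B5)={B1,B6}
  DF(B6)=∅
  DF(B7)=∅

DF(B5) = ["B1", "B6"]

Answer: ["B1", "B6"]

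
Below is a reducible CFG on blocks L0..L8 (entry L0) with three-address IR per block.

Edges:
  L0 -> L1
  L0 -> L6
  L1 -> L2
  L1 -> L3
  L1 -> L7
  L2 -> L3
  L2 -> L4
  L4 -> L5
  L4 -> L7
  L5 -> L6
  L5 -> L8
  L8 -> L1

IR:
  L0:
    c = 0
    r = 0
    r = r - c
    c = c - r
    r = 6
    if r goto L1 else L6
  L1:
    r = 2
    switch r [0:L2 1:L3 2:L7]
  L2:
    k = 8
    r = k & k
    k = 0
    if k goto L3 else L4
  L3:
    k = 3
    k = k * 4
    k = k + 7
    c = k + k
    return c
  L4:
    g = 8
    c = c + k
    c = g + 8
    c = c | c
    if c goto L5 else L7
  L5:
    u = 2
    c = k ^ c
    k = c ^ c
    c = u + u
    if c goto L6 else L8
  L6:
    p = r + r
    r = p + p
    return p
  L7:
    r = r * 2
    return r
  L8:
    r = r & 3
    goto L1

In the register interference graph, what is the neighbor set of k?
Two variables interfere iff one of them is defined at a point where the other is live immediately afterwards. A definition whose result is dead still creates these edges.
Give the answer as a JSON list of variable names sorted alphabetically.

Block summaries:
  L0: def={c,r} ue=∅
  L1: def={r} ue=∅
  L2: def={k,r} ue=∅
  L3: def={c,k} ue=∅
  L4: def={c,g} ue={c,k}
  L5: def={c,k,u} ue={c,k}
  L6: def={p,r} ue={r}
  L7: def={r} ue={r}
  L8: def={r} ue={r}

Live sets:
  L0 li=∅ lo={c,r}
  L1 li={c} lo={c,r}
  L2 li={c} lo={c,k,r}
  L3 li=∅ lo=∅
  L4 li={c,k,r} lo={c,k,r}
  L5 li={c,k,r} lo={c,r}
  L6 li={r} lo=∅
  L7 li={r} lo=∅
  L8 li={c,r} lo={c}

Conflict graph:
  c: {g,k,r,u}
  g: {c,k,r}
  k: {c,g,r,u}
  p: {r}
  r: {c,g,k,p,u}
  u: {c,k,r}

N(k) = ["c", "g", "r", "u"]

Answer: ["c", "g", "r", "u"]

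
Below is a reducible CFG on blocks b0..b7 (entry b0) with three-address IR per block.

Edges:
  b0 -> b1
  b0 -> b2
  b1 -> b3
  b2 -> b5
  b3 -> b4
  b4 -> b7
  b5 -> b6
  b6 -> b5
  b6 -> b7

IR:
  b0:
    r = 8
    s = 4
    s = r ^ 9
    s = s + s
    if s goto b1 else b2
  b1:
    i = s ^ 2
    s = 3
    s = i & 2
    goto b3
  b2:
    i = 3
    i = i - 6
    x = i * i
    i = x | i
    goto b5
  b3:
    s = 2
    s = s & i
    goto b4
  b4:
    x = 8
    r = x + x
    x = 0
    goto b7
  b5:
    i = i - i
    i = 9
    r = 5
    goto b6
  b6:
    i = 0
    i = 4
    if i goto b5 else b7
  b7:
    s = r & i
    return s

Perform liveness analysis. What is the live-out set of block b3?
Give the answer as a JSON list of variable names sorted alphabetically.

Answer: ["i"]

Working:
Block summaries:
  b0: def={r,s} ue=∅
  b1: def={i,s} ue={s}
  b2: def={i,x} ue=∅
  b3: def={s} ue={i}
  b4: def={r,x} ue=∅
  b5: def={i,r} ue={i}
  b6: def={i} ue=∅
  b7: def={s} ue={i,r}

Liveness:
  b0: in=∅ out={s}
  b1: in={s} out={i}
  b2: in=∅ out={i}
  b3: in={i} out={i}
  b4: in={i} out={i,r}
  b5: in={i} out={r}
  b6: in={r} out={i,r}
  b7: in={i,r} out=∅

live-out(b3) = ["i"]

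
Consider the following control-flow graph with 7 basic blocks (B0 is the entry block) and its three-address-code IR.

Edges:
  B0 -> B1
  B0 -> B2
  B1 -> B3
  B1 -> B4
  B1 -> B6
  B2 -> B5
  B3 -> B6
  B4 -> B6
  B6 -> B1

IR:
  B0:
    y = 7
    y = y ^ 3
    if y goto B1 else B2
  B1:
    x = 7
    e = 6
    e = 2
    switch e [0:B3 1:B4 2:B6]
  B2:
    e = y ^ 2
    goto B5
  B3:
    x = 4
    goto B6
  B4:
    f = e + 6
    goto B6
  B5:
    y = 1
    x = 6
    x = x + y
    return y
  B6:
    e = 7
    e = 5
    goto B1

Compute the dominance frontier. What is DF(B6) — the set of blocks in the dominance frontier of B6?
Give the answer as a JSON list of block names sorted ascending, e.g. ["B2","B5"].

idom tree: B1←B0 B2←B0 B3←B1 B4←B1 B5←B2 B6←B1
Dom at joins:
  B1: preds {B0,B6}: {B0} ∩ {B0,B1,B6} = {B0}; idom=B0
  B6: preds {B1,B3,B4}: {B0,B1} ∩ {B0,B1,B3} ∩ {B0,B1,B4} = {B0,B1}; idom=B1

Frontier:
  B1←B0: walk · to B0
  B1←B6: walk B6→B1 to B0
  B6←B1: walk · to B1
  B6←B3: walk B3 to B1
  B6←B4: walk B4 to B1
  DF(B0)=∅
  DF(B1)={B1}
  DF(B2)=∅
  DF(B3)={B6}
  DF(B4)={B6}
  DF(B5)=∅
  DF(B6)={B1}

DF(B6) = ["B1"]

Answer: ["B1"]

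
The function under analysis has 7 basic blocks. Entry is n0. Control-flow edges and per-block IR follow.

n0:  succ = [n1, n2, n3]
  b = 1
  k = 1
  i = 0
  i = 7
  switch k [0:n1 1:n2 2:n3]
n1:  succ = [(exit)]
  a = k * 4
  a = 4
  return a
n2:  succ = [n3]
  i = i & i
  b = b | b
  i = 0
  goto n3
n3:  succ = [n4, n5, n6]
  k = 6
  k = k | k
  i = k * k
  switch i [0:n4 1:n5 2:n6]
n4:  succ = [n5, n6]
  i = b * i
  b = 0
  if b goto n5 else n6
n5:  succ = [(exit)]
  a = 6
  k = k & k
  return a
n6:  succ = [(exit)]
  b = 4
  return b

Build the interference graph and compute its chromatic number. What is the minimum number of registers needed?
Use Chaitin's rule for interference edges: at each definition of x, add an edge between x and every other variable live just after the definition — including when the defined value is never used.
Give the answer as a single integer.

def/use:
  n0: def={b,i,k} ue=∅
  n1: def={a} ue={k}
  n2: def={b,i} ue={b,i}
  n3: def={i,k} ue=∅
  n4: def={b,i} ue={b,i}
  n5: def={a,k} ue={k}
  n6: def={b} ue=∅

Live sets:
  live n0: ∅→{b,i,k}
  live n1: {k}→∅
  live n2: {b,i}→{b}
  live n3: {b}→{b,i,k}
  live n4: {b,i,k}→{k}
  live n5: {k}→∅
  live n6: ∅→∅

Interference:
  a↔{k}
  b↔{i,k}
  i↔{b,k}
  k↔{a,b,i}

Chromatic number:
  {b,i,k} pairwise interfere (3-clique) ⇒ χ ≥ 3
  3-colouring: R0={k}  R1={a,b}  R2={i}
  χ = 3

Answer: 3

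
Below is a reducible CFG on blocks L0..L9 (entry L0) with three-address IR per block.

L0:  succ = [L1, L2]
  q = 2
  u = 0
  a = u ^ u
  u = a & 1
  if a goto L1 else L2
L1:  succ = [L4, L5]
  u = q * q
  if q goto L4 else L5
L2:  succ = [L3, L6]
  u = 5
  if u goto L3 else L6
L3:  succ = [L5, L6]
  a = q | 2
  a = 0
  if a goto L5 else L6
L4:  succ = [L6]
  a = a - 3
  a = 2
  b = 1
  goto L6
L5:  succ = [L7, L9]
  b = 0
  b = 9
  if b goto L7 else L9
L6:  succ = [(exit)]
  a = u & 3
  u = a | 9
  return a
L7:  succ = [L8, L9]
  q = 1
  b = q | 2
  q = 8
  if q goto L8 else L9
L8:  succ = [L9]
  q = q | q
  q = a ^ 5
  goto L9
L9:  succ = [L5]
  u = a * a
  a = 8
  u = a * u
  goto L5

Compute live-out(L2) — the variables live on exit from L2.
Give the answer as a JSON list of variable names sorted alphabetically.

Answer: ["q", "u"]

Working:
def/use:
  L0: {a,q,u} / ∅
  L1: {u} / {q}
  L2: {u} / ∅
  L3: {a} / {q}
  L4: {a,b} / {a}
  L5: {b} / ∅
  L6: {a,u} / {u}
  L7: {b,q} / ∅
  L8: {q} / {a,q}
  L9: {a,u} / {a}

Backward fixpoint:
  L0 li=∅ lo={a,q}
  L1 li={a,q} lo={a,u}
  L2 li={q} lo={q,u}
  L3 li={q,u} lo={a,u}
  L4 li={a,u} lo={u}
  L5 li={a} lo={a}
  L6 li={u} lo=∅
  L7 li={a} lo={a,q}
  L8 li={a,q} lo={a}
  L9 li={a} lo={a}

live-out(L2) = ["q", "u"]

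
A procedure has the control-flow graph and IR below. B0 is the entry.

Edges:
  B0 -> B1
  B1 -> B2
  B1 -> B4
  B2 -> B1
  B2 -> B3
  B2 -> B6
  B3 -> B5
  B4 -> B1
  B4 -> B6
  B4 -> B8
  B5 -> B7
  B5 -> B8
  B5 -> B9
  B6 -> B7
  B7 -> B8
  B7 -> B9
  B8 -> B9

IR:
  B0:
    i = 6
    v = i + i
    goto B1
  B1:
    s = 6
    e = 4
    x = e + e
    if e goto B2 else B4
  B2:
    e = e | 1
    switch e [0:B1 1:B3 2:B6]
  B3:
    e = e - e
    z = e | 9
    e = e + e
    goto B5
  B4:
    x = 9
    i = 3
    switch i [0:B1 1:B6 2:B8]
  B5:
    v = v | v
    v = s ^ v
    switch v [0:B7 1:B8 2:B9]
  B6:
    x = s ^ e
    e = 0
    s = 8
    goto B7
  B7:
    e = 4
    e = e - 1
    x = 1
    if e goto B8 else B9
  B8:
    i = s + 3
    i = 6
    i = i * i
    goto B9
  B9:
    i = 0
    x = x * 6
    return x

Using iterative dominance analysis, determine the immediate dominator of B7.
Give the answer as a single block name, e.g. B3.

idom tree: B1←B0 B2←B1 B3←B2 B4←B1 B5←B3 B6←B1 B7←B1 B8←B1 B9←B1
Dom∩ at merges:
  B1: preds {B0,B2,B4}: {B0} ∩ {B0,B1,B2} ∩ {B0,B1,B4} = {B0}; idom=B0
  B6: preds {B2,B4}: {B0,B1,B2} ∩ {B0,B1,B4} = {B0,B1}; idom=B1
  B7: preds {B5,B6}: {B0,B1,B2,B3,B5} ∩ {B0,B1,B6} = {B0,B1}; idom=B1
  B8: preds {B4,B5,B7}: {B0,B1,B4} ∩ {B0,B1,B2,B3,B5} ∩ {B0,B1,B7} = {B0,B1}; idom=B1
  B9: preds {B5,B7,B8}: {B0,B1,B2,B3,B5} ∩ {B0,B1,B7} ∩ {B0,B1,B8} = {B0,B1}; idom=B1

idom(B7) = B1

Answer: B1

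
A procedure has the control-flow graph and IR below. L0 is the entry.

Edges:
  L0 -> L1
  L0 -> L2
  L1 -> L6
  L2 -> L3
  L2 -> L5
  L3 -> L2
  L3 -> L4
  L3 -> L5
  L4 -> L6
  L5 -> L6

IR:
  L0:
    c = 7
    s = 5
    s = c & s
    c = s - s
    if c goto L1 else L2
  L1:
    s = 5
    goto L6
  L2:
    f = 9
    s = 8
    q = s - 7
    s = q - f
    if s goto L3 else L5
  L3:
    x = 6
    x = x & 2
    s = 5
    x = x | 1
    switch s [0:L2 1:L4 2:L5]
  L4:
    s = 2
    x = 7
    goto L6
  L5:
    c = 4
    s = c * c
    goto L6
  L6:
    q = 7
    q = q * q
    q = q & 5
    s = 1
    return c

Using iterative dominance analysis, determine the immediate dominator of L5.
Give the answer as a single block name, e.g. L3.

idom tree: L1←L0 L2←L0 L3←L2 L4←L3 L5←L2 L6←L0
Dom at joins:
  L2: preds {L0,L3}: {L0} ∩ {L0,L2,L3} = {L0}; idom=L0
  L5: preds {L2,L3}: {L0,L2} ∩ {L0,L2,L3} = {L0,L2}; idom=L2
  L6: preds {L1,L4,L5}: {L0,L1} ∩ {L0,L2,L3,L4} ∩ {L0,L2,L5} = {L0}; idom=L0

idom(L5) = L2

Answer: L2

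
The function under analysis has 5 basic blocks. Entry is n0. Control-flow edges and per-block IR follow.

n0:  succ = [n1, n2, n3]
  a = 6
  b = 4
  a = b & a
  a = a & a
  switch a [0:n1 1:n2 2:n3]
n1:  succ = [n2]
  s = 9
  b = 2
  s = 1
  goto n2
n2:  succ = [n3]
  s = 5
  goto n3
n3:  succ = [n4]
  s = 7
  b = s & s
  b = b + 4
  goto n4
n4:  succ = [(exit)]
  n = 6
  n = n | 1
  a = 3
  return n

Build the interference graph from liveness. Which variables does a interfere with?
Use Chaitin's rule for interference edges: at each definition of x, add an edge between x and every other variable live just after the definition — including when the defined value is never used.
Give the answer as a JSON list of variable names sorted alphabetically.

Block summaries:
  n0: def={a,b} ue=∅
  n1: def={b,s} ue=∅
  n2: def={s} ue=∅
  n3: def={b,s} ue=∅
  n4: def={a,n} ue=∅

Backward fixpoint:
  n0: in=∅ out=∅
  n1: in=∅ out=∅
  n2: in=∅ out=∅
  n3: in=∅ out=∅
  n4: in=∅ out=∅

Interfere edges:
  a: {b,n}
  b: {a}
  n: {a}
  s: ∅

N(a) = ["b", "n"]

Answer: ["b", "n"]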